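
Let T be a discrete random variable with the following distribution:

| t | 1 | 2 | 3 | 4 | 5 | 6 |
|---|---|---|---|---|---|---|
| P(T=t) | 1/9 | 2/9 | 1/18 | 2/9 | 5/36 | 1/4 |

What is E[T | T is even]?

P(T is even) = 2/9 + 2/9 + 1/4 = 25/36.
E[T | T is even] = [2·2/9 + 4·2/9 + 6·1/4] / (25/36)
 = 17/6 / (25/36)
 = 102/25

4.08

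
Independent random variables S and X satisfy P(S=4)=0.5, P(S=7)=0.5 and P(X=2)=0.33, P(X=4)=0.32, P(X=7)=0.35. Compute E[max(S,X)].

6.025

E[max(S,X)] = Σ_s Σ_x max(s,x) · P(S=s)P(X=x)
 = 4·0.165 + 4·0.16 + 7·0.175 + 7·0.165 + 7·0.16 + 7·0.175
 = 0.66 + 0.64 + 1.225 + 1.155 + 1.12 + 1.225
 = 6.025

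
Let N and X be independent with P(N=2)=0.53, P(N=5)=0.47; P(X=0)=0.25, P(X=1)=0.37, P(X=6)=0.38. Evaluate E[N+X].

E[N+X] = Σ_n Σ_x (n+x) · P(N=n)P(X=x)
 = 2·0.1325 + 3·0.1961 + 8·0.2014 + 5·0.1175 + 6·0.1739 + 11·0.1786
 = 0.265 + 0.5883 + 1.6112 + 0.5875 + 1.0434 + 1.9646
 = 6.06

6.06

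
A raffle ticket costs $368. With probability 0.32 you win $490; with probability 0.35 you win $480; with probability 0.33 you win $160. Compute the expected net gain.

E[payout] = 490·0.32 + 480·0.35 + 160·0.33
 = 156.8 + 168 + 52.8
 = 377.6
Net = 377.6 - 368 = 9.6

9.6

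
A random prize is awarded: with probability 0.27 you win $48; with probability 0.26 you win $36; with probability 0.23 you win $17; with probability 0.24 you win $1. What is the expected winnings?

26.47

E[payout] = 48·0.27 + 36·0.26 + 17·0.23 + 1·0.24
 = 12.96 + 9.36 + 3.91 + 0.24
 = 26.47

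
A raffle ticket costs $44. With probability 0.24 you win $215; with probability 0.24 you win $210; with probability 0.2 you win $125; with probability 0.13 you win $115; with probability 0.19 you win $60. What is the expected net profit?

109.35

E[payout] = 215·0.24 + 210·0.24 + 125·0.2 + 115·0.13 + 60·0.19
 = 51.6 + 50.4 + 25 + 14.95 + 11.4
 = 153.35
Net = 153.35 - 44 = 109.35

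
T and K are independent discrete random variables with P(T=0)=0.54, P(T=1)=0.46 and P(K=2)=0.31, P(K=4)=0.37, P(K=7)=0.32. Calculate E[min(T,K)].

E[min(T,K)] = Σ_t Σ_k min(t,k) · P(T=t)P(K=k)
 = 0·0.1674 + 0·0.1998 + 0·0.1728 + 1·0.1426 + 1·0.1702 + 1·0.1472
 = 0 + 0 + 0 + 0.1426 + 0.1702 + 0.1472
 = 0.46

0.46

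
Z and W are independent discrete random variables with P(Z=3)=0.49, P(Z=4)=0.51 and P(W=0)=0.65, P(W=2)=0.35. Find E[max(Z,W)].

E[max(Z,W)] = Σ_z Σ_w max(z,w) · P(Z=z)P(W=w)
 = 3·0.3185 + 3·0.1715 + 4·0.3315 + 4·0.1785
 = 0.9555 + 0.5145 + 1.326 + 0.714
 = 3.51

3.51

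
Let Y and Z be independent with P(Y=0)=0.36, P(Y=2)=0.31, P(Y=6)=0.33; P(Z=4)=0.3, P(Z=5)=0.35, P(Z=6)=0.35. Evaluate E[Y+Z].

E[Y+Z] = Σ_y Σ_z (y+z) · P(Y=y)P(Z=z)
 = 4·0.108 + 5·0.126 + 6·0.126 + 6·0.093 + 7·0.1085 + 8·0.1085 + 10·0.099 + 11·0.1155 + 12·0.1155
 = 0.432 + 0.63 + 0.756 + 0.558 + 0.7595 + 0.868 + 0.99 + 1.2705 + 1.386
 = 7.65

7.65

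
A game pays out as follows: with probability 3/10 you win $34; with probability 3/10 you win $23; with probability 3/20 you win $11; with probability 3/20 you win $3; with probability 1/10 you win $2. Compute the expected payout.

19.4

E[payout] = 34·3/10 + 23·3/10 + 11·3/20 + 3·3/20 + 2·1/10
 = 51/5 + 69/10 + 33/20 + 9/20 + 1/5
 = 97/5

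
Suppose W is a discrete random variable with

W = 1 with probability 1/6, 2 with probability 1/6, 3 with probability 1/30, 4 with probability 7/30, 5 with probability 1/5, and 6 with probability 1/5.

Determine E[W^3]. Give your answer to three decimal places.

85.533

E[W^3] = Σ w^3·P(W=w)
 = 1·1/6 + 8·1/6 + 27·1/30 + 64·7/30 + 125·1/5 + 216·1/5
 = 1/6 + 4/3 + 9/10 + 224/15 + 25 + 216/5
 = 1283/15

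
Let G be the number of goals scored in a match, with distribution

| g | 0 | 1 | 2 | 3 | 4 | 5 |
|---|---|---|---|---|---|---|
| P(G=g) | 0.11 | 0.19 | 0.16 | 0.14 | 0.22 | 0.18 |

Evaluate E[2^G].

E[2^G] = Σ 2^g·P(G=g)
 = 1·0.11 + 2·0.19 + 4·0.16 + 8·0.14 + 16·0.22 + 32·0.18
 = 0.11 + 0.38 + 0.64 + 1.12 + 3.52 + 5.76
 = 11.53

11.53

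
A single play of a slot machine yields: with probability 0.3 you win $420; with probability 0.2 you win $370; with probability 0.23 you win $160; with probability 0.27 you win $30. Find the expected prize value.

E[payout] = 420·0.3 + 370·0.2 + 160·0.23 + 30·0.27
 = 126 + 74 + 36.8 + 8.1
 = 244.9

244.9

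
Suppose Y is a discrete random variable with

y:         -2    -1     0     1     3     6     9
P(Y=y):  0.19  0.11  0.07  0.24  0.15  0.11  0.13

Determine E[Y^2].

16.95

E[Y^2] = Σ y^2·P(Y=y)
 = 4·0.19 + 1·0.11 + 0·0.07 + 1·0.24 + 9·0.15 + 36·0.11 + 81·0.13
 = 0.76 + 0.11 + 0 + 0.24 + 1.35 + 3.96 + 10.53
 = 16.95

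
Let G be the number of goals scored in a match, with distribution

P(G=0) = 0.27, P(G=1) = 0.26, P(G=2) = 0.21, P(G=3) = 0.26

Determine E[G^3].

E[G^3] = Σ g^3·P(G=g)
 = 0·0.27 + 1·0.26 + 8·0.21 + 27·0.26
 = 0 + 0.26 + 1.68 + 7.02
 = 8.96

8.96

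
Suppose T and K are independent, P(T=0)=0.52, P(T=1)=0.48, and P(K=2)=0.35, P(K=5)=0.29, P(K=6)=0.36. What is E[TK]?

2.0688

E[TK] = Σ_t Σ_k tk · P(T=t)P(K=k)
 = 0·0.182 + 0·0.1508 + 0·0.1872 + 2·0.168 + 5·0.1392 + 6·0.1728
 = 0 + 0 + 0 + 0.336 + 0.696 + 1.0368
 = 2.0688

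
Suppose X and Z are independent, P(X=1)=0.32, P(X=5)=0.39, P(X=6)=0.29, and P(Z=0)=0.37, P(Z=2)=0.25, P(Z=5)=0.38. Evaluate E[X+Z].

E[X+Z] = Σ_x Σ_z (x+z) · P(X=x)P(Z=z)
 = 1·0.1184 + 3·0.08 + 6·0.1216 + 5·0.1443 + 7·0.0975 + 10·0.1482 + 6·0.1073 + 8·0.0725 + 11·0.1102
 = 0.1184 + 0.24 + 0.7296 + 0.7215 + 0.6825 + 1.482 + 0.6438 + 0.58 + 1.2122
 = 6.41

6.41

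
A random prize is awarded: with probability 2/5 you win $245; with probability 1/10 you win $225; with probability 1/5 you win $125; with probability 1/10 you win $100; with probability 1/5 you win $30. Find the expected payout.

E[payout] = 245·2/5 + 225·1/10 + 125·1/5 + 100·1/10 + 30·1/5
 = 98 + 45/2 + 25 + 10 + 6
 = 323/2

161.5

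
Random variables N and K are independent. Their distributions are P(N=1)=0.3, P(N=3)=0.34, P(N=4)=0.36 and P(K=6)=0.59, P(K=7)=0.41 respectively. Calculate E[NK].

17.6916

E[NK] = Σ_n Σ_k nk · P(N=n)P(K=k)
 = 6·0.177 + 7·0.123 + 18·0.2006 + 21·0.1394 + 24·0.2124 + 28·0.1476
 = 1.062 + 0.861 + 3.6108 + 2.9274 + 5.0976 + 4.1328
 = 17.6916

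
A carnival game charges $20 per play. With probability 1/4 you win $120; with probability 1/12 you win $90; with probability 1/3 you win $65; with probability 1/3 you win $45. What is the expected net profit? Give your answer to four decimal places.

E[payout] = 120·1/4 + 90·1/12 + 65·1/3 + 45·1/3
 = 30 + 15/2 + 65/3 + 15
 = 445/6
Net = 445/6 - 20 = 325/6

54.1667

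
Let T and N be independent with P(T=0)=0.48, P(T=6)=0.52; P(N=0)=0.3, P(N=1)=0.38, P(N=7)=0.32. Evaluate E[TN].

E[TN] = Σ_t Σ_n tn · P(T=t)P(N=n)
 = 0·0.144 + 0·0.1824 + 0·0.1536 + 0·0.156 + 6·0.1976 + 42·0.1664
 = 0 + 0 + 0 + 0 + 1.1856 + 6.9888
 = 8.1744

8.1744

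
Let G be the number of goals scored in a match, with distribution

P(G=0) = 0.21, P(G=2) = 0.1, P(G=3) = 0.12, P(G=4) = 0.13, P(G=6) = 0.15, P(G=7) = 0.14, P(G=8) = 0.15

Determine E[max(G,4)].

E[max(G,4)] = Σ max(g,4)·P(G=g)
 = 4·0.21 + 4·0.1 + 4·0.12 + 4·0.13 + 6·0.15 + 7·0.14 + 8·0.15
 = 0.84 + 0.4 + 0.48 + 0.52 + 0.9 + 0.98 + 1.2
 = 5.32

5.32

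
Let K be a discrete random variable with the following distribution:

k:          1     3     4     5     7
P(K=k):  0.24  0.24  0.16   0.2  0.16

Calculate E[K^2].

17.8

E[K^2] = Σ k^2·P(K=k)
 = 1·0.24 + 9·0.24 + 16·0.16 + 25·0.2 + 49·0.16
 = 0.24 + 2.16 + 2.56 + 5 + 7.84
 = 17.8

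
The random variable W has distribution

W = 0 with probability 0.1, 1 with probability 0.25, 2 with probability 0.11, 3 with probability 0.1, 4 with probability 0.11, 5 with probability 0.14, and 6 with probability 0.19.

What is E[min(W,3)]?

E[min(W,3)] = Σ min(w,3)·P(W=w)
 = 0·0.1 + 1·0.25 + 2·0.11 + 3·0.1 + 3·0.11 + 3·0.14 + 3·0.19
 = 0 + 0.25 + 0.22 + 0.3 + 0.33 + 0.42 + 0.57
 = 2.09

2.09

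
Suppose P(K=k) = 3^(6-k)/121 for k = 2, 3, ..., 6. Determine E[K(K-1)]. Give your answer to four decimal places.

4.3140

E[K(K-1)] = Σ k(k-1)·P(K=k)
 = 2·81/121 + 6·27/121 + 12·9/121 + 20·3/121 + 30·1/121
 = 162/121 + 162/121 + 108/121 + 60/121 + 30/121
 = 522/121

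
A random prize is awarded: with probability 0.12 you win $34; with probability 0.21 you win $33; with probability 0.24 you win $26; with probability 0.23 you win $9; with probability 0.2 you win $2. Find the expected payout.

E[payout] = 34·0.12 + 33·0.21 + 26·0.24 + 9·0.23 + 2·0.2
 = 4.08 + 6.93 + 6.24 + 2.07 + 0.4
 = 19.72

19.72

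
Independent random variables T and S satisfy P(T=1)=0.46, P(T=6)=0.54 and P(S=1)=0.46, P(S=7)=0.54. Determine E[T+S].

E[T+S] = Σ_t Σ_s (t+s) · P(T=t)P(S=s)
 = 2·0.2116 + 8·0.2484 + 7·0.2484 + 13·0.2916
 = 0.4232 + 1.9872 + 1.7388 + 3.7908
 = 7.94

7.94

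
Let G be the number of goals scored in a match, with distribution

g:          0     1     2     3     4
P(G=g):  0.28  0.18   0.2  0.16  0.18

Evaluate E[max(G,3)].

3.18

E[max(G,3)] = Σ max(g,3)·P(G=g)
 = 3·0.28 + 3·0.18 + 3·0.2 + 3·0.16 + 4·0.18
 = 0.84 + 0.54 + 0.6 + 0.48 + 0.72
 = 3.18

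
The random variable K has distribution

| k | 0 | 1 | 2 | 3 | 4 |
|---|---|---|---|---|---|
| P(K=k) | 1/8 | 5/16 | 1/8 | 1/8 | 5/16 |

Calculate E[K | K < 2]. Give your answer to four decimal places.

0.7143

P(K < 2) = 1/8 + 5/16 = 7/16.
E[K | K < 2] = [0·1/8 + 1·5/16] / (7/16)
 = 5/16 / (7/16)
 = 5/7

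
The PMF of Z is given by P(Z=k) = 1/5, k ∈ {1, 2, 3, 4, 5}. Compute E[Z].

E[Z] = Σ z·P(Z=z)
 = 1·1/5 + 2·1/5 + 3·1/5 + 4·1/5 + 5·1/5
 = 1/5 + 2/5 + 3/5 + 4/5 + 1
 = 3

3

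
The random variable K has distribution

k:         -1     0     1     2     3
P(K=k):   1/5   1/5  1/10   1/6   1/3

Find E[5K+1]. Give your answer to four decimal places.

7.1667

E[5K+1] = Σ (5k+1)·P(K=k)
 = (-4)·1/5 + 1·1/5 + 6·1/10 + 11·1/6 + 16·1/3
 = (-4/5) + 1/5 + 3/5 + 11/6 + 16/3
 = 43/6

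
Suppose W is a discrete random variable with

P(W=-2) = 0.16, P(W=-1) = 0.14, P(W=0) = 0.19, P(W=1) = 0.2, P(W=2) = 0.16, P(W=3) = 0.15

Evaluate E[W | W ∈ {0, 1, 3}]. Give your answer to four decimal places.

1.2037

P(W ∈ {0, 1, 3}) = 0.19 + 0.2 + 0.15 = 0.54.
E[W | W ∈ {0, 1, 3}] = [0·0.19 + 1·0.2 + 3·0.15] / 0.54
 = 0.65 / 0.54
 = 65/54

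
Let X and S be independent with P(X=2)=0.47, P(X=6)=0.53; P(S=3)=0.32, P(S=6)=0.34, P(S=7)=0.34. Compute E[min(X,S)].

3.6112

E[min(X,S)] = Σ_x Σ_s min(x,s) · P(X=x)P(S=s)
 = 2·0.1504 + 2·0.1598 + 2·0.1598 + 3·0.1696 + 6·0.1802 + 6·0.1802
 = 0.3008 + 0.3196 + 0.3196 + 0.5088 + 1.0812 + 1.0812
 = 3.6112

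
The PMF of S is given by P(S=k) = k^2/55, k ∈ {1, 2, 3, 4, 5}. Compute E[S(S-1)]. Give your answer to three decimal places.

13.709

E[S(S-1)] = Σ s(s-1)·P(S=s)
 = 0·1/55 + 2·4/55 + 6·9/55 + 12·16/55 + 20·5/11
 = 0 + 8/55 + 54/55 + 192/55 + 100/11
 = 754/55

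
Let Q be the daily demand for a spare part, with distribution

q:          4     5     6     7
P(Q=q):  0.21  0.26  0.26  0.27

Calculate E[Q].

5.59

E[Q] = Σ q·P(Q=q)
 = 4·0.21 + 5·0.26 + 6·0.26 + 7·0.27
 = 0.84 + 1.3 + 1.56 + 1.89
 = 5.59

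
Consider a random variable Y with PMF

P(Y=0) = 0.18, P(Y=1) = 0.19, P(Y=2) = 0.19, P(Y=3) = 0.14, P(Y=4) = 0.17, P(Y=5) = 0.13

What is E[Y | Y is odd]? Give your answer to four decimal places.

2.7391

P(Y is odd) = 0.19 + 0.14 + 0.13 = 0.46.
E[Y | Y is odd] = [1·0.19 + 3·0.14 + 5·0.13] / 0.46
 = 1.26 / 0.46
 = 63/23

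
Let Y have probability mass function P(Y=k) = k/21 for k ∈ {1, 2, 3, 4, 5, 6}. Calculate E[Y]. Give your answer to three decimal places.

4.333

E[Y] = Σ y·P(Y=y)
 = 1·1/21 + 2·2/21 + 3·1/7 + 4·4/21 + 5·5/21 + 6·2/7
 = 1/21 + 4/21 + 3/7 + 16/21 + 25/21 + 12/7
 = 13/3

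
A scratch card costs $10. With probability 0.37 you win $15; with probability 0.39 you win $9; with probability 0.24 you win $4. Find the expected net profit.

0.02

E[payout] = 15·0.37 + 9·0.39 + 4·0.24
 = 5.55 + 3.51 + 0.96
 = 10.02
Net = 10.02 - 10 = 0.02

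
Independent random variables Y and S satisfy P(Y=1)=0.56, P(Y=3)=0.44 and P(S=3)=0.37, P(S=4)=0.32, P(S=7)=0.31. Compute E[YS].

8.5728

E[YS] = Σ_y Σ_s ys · P(Y=y)P(S=s)
 = 3·0.2072 + 4·0.1792 + 7·0.1736 + 9·0.1628 + 12·0.1408 + 21·0.1364
 = 0.6216 + 0.7168 + 1.2152 + 1.4652 + 1.6896 + 2.8644
 = 8.5728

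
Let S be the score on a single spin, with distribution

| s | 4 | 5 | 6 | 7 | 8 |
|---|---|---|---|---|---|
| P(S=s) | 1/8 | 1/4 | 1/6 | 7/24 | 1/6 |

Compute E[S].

6.125

E[S] = Σ s·P(S=s)
 = 4·1/8 + 5·1/4 + 6·1/6 + 7·7/24 + 8·1/6
 = 1/2 + 5/4 + 1 + 49/24 + 4/3
 = 49/8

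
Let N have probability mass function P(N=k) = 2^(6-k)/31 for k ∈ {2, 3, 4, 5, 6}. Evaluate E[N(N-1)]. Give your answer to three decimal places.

E[N(N-1)] = Σ n(n-1)·P(N=n)
 = 2·16/31 + 6·8/31 + 12·4/31 + 20·2/31 + 30·1/31
 = 32/31 + 48/31 + 48/31 + 40/31 + 30/31
 = 198/31

6.387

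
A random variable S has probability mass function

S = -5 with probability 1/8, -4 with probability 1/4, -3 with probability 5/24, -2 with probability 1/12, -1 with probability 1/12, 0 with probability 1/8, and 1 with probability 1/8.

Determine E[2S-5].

E[2S-5] = Σ (2s-5)·P(S=s)
 = (-15)·1/8 + (-13)·1/4 + (-11)·5/24 + (-9)·1/12 + (-7)·1/12 + (-5)·1/8 + (-3)·1/8
 = (-15/8) + (-13/4) + (-55/24) + (-3/4) + (-7/12) + (-5/8) + (-3/8)
 = -39/4

-9.75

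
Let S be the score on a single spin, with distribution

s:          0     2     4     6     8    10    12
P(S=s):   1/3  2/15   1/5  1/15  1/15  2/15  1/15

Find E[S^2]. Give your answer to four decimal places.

E[S^2] = Σ s^2·P(S=s)
 = 0·1/3 + 4·2/15 + 16·1/5 + 36·1/15 + 64·1/15 + 100·2/15 + 144·1/15
 = 0 + 8/15 + 16/5 + 12/5 + 64/15 + 40/3 + 48/5
 = 100/3

33.3333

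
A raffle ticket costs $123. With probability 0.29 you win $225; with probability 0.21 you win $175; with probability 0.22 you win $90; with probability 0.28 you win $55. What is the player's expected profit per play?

E[payout] = 225·0.29 + 175·0.21 + 90·0.22 + 55·0.28
 = 65.25 + 36.75 + 19.8 + 15.4
 = 137.2
Net = 137.2 - 123 = 14.2

14.2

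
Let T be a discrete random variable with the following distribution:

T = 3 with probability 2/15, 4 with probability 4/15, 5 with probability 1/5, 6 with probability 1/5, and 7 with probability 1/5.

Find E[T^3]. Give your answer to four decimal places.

E[T^3] = Σ t^3·P(T=t)
 = 27·2/15 + 64·4/15 + 125·1/5 + 216·1/5 + 343·1/5
 = 18/5 + 256/15 + 25 + 216/5 + 343/5
 = 2362/15

157.4667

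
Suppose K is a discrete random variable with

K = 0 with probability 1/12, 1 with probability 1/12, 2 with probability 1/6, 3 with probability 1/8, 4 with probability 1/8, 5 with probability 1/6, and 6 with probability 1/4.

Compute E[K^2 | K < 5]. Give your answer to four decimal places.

P(K < 5) = 1/12 + 1/12 + 1/6 + 1/8 + 1/8 = 7/12.
E[K^2 | K < 5] = [0·1/12 + 1·1/12 + 4·1/6 + 9·1/8 + 16·1/8] / (7/12)
 = 31/8 / (7/12)
 = 93/14

6.6429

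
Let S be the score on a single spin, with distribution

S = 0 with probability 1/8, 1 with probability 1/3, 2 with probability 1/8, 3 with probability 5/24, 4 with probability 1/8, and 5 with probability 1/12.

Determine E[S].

2.125

E[S] = Σ s·P(S=s)
 = 0·1/8 + 1·1/3 + 2·1/8 + 3·5/24 + 4·1/8 + 5·1/12
 = 0 + 1/3 + 1/4 + 5/8 + 1/2 + 5/12
 = 17/8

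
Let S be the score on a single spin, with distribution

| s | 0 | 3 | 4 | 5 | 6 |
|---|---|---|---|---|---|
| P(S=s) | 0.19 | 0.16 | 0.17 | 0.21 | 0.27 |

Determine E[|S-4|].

E[|S-4|] = Σ |s-4|·P(S=s)
 = 4·0.19 + 1·0.16 + 0·0.17 + 1·0.21 + 2·0.27
 = 0.76 + 0.16 + 0 + 0.21 + 0.54
 = 1.67

1.67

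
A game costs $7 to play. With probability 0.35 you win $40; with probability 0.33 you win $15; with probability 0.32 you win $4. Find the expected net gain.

E[payout] = 40·0.35 + 15·0.33 + 4·0.32
 = 14 + 4.95 + 1.28
 = 20.23
Net = 20.23 - 7 = 13.23

13.23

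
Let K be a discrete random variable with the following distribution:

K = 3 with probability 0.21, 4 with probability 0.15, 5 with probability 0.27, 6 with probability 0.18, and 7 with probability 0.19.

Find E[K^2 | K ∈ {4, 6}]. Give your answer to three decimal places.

26.909

P(K ∈ {4, 6}) = 0.15 + 0.18 = 0.33.
E[K^2 | K ∈ {4, 6}] = [16·0.15 + 36·0.18] / 0.33
 = 8.88 / 0.33
 = 296/11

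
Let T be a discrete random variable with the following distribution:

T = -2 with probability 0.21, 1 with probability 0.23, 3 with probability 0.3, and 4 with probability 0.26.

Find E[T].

E[T] = Σ t·P(T=t)
 = (-2)·0.21 + 1·0.23 + 3·0.3 + 4·0.26
 = (-0.42) + 0.23 + 0.9 + 1.04
 = 1.75

1.75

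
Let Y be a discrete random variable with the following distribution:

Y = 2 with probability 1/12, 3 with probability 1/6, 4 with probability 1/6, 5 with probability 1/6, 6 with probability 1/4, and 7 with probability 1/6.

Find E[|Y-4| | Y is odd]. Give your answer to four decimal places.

P(Y is odd) = 1/6 + 1/6 + 1/6 = 1/2.
E[|Y-4| | Y is odd] = [1·1/6 + 1·1/6 + 3·1/6] / (1/2)
 = 5/6 / (1/2)
 = 5/3

1.6667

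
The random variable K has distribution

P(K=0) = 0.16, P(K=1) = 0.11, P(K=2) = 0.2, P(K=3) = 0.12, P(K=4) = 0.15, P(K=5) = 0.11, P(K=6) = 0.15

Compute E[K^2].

12.54

E[K^2] = Σ k^2·P(K=k)
 = 0·0.16 + 1·0.11 + 4·0.2 + 9·0.12 + 16·0.15 + 25·0.11 + 36·0.15
 = 0 + 0.11 + 0.8 + 1.08 + 2.4 + 2.75 + 5.4
 = 12.54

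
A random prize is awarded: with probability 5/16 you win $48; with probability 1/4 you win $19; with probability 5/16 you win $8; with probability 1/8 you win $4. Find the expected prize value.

22.75

E[payout] = 48·5/16 + 19·1/4 + 8·5/16 + 4·1/8
 = 15 + 19/4 + 5/2 + 1/2
 = 91/4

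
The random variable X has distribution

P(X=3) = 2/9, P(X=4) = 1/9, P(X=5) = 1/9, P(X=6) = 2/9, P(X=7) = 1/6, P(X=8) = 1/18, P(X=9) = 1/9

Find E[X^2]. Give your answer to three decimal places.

E[X^2] = Σ x^2·P(X=x)
 = 9·2/9 + 16·1/9 + 25·1/9 + 36·2/9 + 49·1/6 + 64·1/18 + 81·1/9
 = 2 + 16/9 + 25/9 + 8 + 49/6 + 32/9 + 9
 = 635/18

35.278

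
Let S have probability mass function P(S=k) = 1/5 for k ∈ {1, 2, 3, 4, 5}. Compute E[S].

3

E[S] = Σ s·P(S=s)
 = 1·1/5 + 2·1/5 + 3·1/5 + 4·1/5 + 5·1/5
 = 1/5 + 2/5 + 3/5 + 4/5 + 1
 = 3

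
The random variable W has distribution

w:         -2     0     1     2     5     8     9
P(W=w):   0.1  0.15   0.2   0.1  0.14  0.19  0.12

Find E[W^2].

E[W^2] = Σ w^2·P(W=w)
 = 4·0.1 + 0·0.15 + 1·0.2 + 4·0.1 + 25·0.14 + 64·0.19 + 81·0.12
 = 0.4 + 0 + 0.2 + 0.4 + 3.5 + 12.16 + 9.72
 = 26.38

26.38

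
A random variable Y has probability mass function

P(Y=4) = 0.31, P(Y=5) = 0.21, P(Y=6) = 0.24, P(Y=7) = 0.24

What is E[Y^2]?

E[Y^2] = Σ y^2·P(Y=y)
 = 16·0.31 + 25·0.21 + 36·0.24 + 49·0.24
 = 4.96 + 5.25 + 8.64 + 11.76
 = 30.61

30.61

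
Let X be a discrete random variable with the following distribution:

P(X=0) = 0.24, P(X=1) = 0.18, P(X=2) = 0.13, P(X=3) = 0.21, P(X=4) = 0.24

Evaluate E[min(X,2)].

E[min(X,2)] = Σ min(x,2)·P(X=x)
 = 0·0.24 + 1·0.18 + 2·0.13 + 2·0.21 + 2·0.24
 = 0 + 0.18 + 0.26 + 0.42 + 0.48
 = 1.34

1.34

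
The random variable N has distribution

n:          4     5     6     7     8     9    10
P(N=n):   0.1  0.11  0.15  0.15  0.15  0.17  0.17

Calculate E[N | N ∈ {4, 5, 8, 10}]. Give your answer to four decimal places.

P(N ∈ {4, 5, 8, 10}) = 0.1 + 0.11 + 0.15 + 0.17 = 0.53.
E[N | N ∈ {4, 5, 8, 10}] = [4·0.1 + 5·0.11 + 8·0.15 + 10·0.17] / 0.53
 = 3.85 / 0.53
 = 385/53

7.2642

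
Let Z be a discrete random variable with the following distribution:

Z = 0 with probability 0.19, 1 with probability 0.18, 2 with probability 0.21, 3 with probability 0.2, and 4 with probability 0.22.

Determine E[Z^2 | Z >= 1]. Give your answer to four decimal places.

P(Z >= 1) = 0.18 + 0.21 + 0.2 + 0.22 = 0.81.
E[Z^2 | Z >= 1] = [1·0.18 + 4·0.21 + 9·0.2 + 16·0.22] / 0.81
 = 6.34 / 0.81
 = 634/81

7.8272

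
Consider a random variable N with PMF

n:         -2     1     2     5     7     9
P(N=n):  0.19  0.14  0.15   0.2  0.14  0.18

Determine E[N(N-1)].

E[N(N-1)] = Σ n(n-1)·P(N=n)
 = 6·0.19 + 0·0.14 + 2·0.15 + 20·0.2 + 42·0.14 + 72·0.18
 = 1.14 + 0 + 0.3 + 4 + 5.88 + 12.96
 = 24.28

24.28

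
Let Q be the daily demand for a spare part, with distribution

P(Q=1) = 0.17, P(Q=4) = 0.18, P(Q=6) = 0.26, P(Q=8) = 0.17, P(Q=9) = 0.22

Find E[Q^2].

E[Q^2] = Σ q^2·P(Q=q)
 = 1·0.17 + 16·0.18 + 36·0.26 + 64·0.17 + 81·0.22
 = 0.17 + 2.88 + 9.36 + 10.88 + 17.82
 = 41.11

41.11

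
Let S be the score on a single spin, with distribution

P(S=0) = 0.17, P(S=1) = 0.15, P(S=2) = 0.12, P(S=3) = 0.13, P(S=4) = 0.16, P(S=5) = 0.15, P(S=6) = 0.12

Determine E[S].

E[S] = Σ s·P(S=s)
 = 0·0.17 + 1·0.15 + 2·0.12 + 3·0.13 + 4·0.16 + 5·0.15 + 6·0.12
 = 0 + 0.15 + 0.24 + 0.39 + 0.64 + 0.75 + 0.72
 = 2.89

2.89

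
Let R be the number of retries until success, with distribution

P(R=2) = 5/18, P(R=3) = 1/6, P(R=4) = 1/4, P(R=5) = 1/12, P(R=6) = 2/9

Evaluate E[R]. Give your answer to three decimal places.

E[R] = Σ r·P(R=r)
 = 2·5/18 + 3·1/6 + 4·1/4 + 5·1/12 + 6·2/9
 = 5/9 + 1/2 + 1 + 5/12 + 4/3
 = 137/36

3.806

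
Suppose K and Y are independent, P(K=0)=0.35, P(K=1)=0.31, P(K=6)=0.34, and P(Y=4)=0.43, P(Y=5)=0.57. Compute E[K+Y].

E[K+Y] = Σ_k Σ_y (k+y) · P(K=k)P(Y=y)
 = 4·0.1505 + 5·0.1995 + 5·0.1333 + 6·0.1767 + 10·0.1462 + 11·0.1938
 = 0.602 + 0.9975 + 0.6665 + 1.0602 + 1.462 + 2.1318
 = 6.92

6.92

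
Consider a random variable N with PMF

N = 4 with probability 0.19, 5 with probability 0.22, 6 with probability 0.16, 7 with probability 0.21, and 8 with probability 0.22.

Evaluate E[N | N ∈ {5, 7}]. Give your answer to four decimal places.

P(N ∈ {5, 7}) = 0.22 + 0.21 = 0.43.
E[N | N ∈ {5, 7}] = [5·0.22 + 7·0.21] / 0.43
 = 2.57 / 0.43
 = 257/43

5.9767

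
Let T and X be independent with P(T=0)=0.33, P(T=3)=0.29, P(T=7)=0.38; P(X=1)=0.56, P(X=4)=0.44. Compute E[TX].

8.1896

E[TX] = Σ_t Σ_x tx · P(T=t)P(X=x)
 = 0·0.1848 + 0·0.1452 + 3·0.1624 + 12·0.1276 + 7·0.2128 + 28·0.1672
 = 0 + 0 + 0.4872 + 1.5312 + 1.4896 + 4.6816
 = 8.1896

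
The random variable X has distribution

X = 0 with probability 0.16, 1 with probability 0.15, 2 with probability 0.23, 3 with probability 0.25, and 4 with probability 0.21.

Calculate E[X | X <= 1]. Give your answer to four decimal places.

0.4839

P(X <= 1) = 0.16 + 0.15 = 0.31.
E[X | X <= 1] = [0·0.16 + 1·0.15] / 0.31
 = 0.15 / 0.31
 = 15/31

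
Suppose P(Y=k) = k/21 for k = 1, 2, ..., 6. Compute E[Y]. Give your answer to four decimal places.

4.3333

E[Y] = Σ y·P(Y=y)
 = 1·1/21 + 2·2/21 + 3·1/7 + 4·4/21 + 5·5/21 + 6·2/7
 = 1/21 + 4/21 + 3/7 + 16/21 + 25/21 + 12/7
 = 13/3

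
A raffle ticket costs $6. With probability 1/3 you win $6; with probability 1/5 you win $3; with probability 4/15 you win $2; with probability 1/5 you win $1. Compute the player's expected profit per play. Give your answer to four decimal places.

-2.6667

E[payout] = 6·1/3 + 3·1/5 + 2·4/15 + 1·1/5
 = 2 + 3/5 + 8/15 + 1/5
 = 10/3
Net = 10/3 - 6 = -8/3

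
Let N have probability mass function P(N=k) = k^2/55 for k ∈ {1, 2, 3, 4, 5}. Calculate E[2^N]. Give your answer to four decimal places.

20.8364

E[2^N] = Σ 2^n·P(N=n)
 = 2·1/55 + 4·4/55 + 8·9/55 + 16·16/55 + 32·5/11
 = 2/55 + 16/55 + 72/55 + 256/55 + 160/11
 = 1146/55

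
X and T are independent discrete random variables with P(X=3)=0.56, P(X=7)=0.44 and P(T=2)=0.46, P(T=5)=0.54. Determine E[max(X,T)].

E[max(X,T)] = Σ_x Σ_t max(x,t) · P(X=x)P(T=t)
 = 3·0.2576 + 5·0.3024 + 7·0.2024 + 7·0.2376
 = 0.7728 + 1.512 + 1.4168 + 1.6632
 = 5.3648

5.3648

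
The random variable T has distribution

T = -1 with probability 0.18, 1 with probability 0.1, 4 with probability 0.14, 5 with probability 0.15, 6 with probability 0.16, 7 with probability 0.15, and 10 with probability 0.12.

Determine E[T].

E[T] = Σ t·P(T=t)
 = (-1)·0.18 + 1·0.1 + 4·0.14 + 5·0.15 + 6·0.16 + 7·0.15 + 10·0.12
 = (-0.18) + 0.1 + 0.56 + 0.75 + 0.96 + 1.05 + 1.2
 = 4.44

4.44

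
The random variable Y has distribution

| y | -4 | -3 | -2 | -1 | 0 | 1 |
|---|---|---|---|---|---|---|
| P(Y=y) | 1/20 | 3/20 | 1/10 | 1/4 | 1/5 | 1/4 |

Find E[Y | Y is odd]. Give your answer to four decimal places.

P(Y is odd) = 3/20 + 1/4 + 1/4 = 13/20.
E[Y | Y is odd] = [(-3)·3/20 + (-1)·1/4 + 1·1/4] / (13/20)
 = -9/20 / (13/20)
 = -9/13

-0.6923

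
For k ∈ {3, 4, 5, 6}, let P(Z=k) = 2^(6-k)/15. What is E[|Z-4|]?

0.8

E[|Z-4|] = Σ |z-4|·P(Z=z)
 = 1·8/15 + 0·4/15 + 1·2/15 + 2·1/15
 = 8/15 + 0 + 2/15 + 2/15
 = 4/5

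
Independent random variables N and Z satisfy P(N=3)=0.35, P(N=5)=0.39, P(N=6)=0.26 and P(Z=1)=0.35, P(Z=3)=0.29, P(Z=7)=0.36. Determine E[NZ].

17.0544

E[NZ] = Σ_n Σ_z nz · P(N=n)P(Z=z)
 = 3·0.1225 + 9·0.1015 + 21·0.126 + 5·0.1365 + 15·0.1131 + 35·0.1404 + 6·0.091 + 18·0.0754 + 42·0.0936
 = 0.3675 + 0.9135 + 2.646 + 0.6825 + 1.6965 + 4.914 + 0.546 + 1.3572 + 3.9312
 = 17.0544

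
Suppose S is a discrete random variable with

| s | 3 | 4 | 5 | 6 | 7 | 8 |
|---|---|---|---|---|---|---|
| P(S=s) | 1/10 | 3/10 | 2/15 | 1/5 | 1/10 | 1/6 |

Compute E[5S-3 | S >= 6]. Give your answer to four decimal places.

31.6429

P(S >= 6) = 1/5 + 1/10 + 1/6 = 7/15.
E[5S-3 | S >= 6] = [27·1/5 + 32·1/10 + 37·1/6] / (7/15)
 = 443/30 / (7/15)
 = 443/14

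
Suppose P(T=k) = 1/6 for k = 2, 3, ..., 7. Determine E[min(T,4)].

3.5

E[min(T,4)] = Σ min(t,4)·P(T=t)
 = 2·1/6 + 3·1/6 + 4·1/6 + 4·1/6 + 4·1/6 + 4·1/6
 = 1/3 + 1/2 + 2/3 + 2/3 + 2/3 + 2/3
 = 7/2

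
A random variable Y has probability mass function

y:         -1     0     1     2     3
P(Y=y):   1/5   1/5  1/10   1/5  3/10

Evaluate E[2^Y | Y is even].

P(Y is even) = 1/5 + 1/5 = 2/5.
E[2^Y | Y is even] = [1·1/5 + 4·1/5] / (2/5)
 = 1 / (2/5)
 = 5/2

2.5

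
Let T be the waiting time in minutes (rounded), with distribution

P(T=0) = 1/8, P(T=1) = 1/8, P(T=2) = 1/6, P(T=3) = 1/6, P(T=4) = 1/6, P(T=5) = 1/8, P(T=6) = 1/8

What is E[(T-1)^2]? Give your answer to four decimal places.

E[(T-1)^2] = Σ (t-1)^2·P(T=t)
 = 1·1/8 + 0·1/8 + 1·1/6 + 4·1/6 + 9·1/6 + 16·1/8 + 25·1/8
 = 1/8 + 0 + 1/6 + 2/3 + 3/2 + 2 + 25/8
 = 91/12

7.5833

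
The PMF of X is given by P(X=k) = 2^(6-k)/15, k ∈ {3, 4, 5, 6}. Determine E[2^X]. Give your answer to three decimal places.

17.067

E[2^X] = Σ 2^x·P(X=x)
 = 8·8/15 + 16·4/15 + 32·2/15 + 64·1/15
 = 64/15 + 64/15 + 64/15 + 64/15
 = 256/15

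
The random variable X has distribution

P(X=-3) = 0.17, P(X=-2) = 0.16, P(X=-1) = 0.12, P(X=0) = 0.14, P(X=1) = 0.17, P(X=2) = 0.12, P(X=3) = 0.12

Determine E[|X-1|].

1.9

E[|X-1|] = Σ |x-1|·P(X=x)
 = 4·0.17 + 3·0.16 + 2·0.12 + 1·0.14 + 0·0.17 + 1·0.12 + 2·0.12
 = 0.68 + 0.48 + 0.24 + 0.14 + 0 + 0.12 + 0.24
 = 1.9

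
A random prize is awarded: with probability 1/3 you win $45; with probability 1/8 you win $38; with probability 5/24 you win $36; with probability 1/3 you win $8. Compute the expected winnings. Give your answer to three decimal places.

29.917

E[payout] = 45·1/3 + 38·1/8 + 36·5/24 + 8·1/3
 = 15 + 19/4 + 15/2 + 8/3
 = 359/12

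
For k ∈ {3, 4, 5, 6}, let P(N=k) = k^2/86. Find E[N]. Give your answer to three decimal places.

E[N] = Σ n·P(N=n)
 = 3·9/86 + 4·8/43 + 5·25/86 + 6·18/43
 = 27/86 + 32/43 + 125/86 + 108/43
 = 216/43

5.023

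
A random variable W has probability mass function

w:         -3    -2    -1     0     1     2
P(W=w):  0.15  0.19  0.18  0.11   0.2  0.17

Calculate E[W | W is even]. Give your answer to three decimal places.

P(W is even) = 0.19 + 0.11 + 0.17 = 0.47.
E[W | W is even] = [(-2)·0.19 + 0·0.11 + 2·0.17] / 0.47
 = -0.04 / 0.47
 = -4/47

-0.085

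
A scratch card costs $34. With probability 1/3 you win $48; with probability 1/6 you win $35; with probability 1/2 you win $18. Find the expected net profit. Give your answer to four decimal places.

-3.1667

E[payout] = 48·1/3 + 35·1/6 + 18·1/2
 = 16 + 35/6 + 9
 = 185/6
Net = 185/6 - 34 = -19/6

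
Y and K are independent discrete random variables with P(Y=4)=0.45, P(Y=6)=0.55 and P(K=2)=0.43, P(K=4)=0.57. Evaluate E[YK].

16.014

E[YK] = Σ_y Σ_k yk · P(Y=y)P(K=k)
 = 8·0.1935 + 16·0.2565 + 12·0.2365 + 24·0.3135
 = 1.548 + 4.104 + 2.838 + 7.524
 = 16.014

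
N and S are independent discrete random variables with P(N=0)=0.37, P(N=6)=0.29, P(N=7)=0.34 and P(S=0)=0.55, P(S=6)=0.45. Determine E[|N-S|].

E[|N-S|] = Σ_n Σ_s |n-s| · P(N=n)P(S=s)
 = 0·0.2035 + 6·0.1665 + 6·0.1595 + 0·0.1305 + 7·0.187 + 1·0.153
 = 0 + 0.999 + 0.957 + 0 + 1.309 + 0.153
 = 3.418

3.418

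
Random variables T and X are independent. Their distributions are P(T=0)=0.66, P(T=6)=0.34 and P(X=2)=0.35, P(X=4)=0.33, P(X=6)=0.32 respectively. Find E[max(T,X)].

4.6404

E[max(T,X)] = Σ_t Σ_x max(t,x) · P(T=t)P(X=x)
 = 2·0.231 + 4·0.2178 + 6·0.2112 + 6·0.119 + 6·0.1122 + 6·0.1088
 = 0.462 + 0.8712 + 1.2672 + 0.714 + 0.6732 + 0.6528
 = 4.6404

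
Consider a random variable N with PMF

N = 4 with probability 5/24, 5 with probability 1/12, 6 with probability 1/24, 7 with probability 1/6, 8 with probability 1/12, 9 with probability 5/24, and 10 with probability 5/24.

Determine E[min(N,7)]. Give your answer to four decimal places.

6.1667

E[min(N,7)] = Σ min(n,7)·P(N=n)
 = 4·5/24 + 5·1/12 + 6·1/24 + 7·1/6 + 7·1/12 + 7·5/24 + 7·5/24
 = 5/6 + 5/12 + 1/4 + 7/6 + 7/12 + 35/24 + 35/24
 = 37/6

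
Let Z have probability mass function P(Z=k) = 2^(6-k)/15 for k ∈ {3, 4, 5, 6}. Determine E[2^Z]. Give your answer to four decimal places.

17.0667

E[2^Z] = Σ 2^z·P(Z=z)
 = 8·8/15 + 16·4/15 + 32·2/15 + 64·1/15
 = 64/15 + 64/15 + 64/15 + 64/15
 = 256/15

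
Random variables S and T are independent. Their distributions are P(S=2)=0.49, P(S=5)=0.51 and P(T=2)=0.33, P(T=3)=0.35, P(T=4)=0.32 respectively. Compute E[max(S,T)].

E[max(S,T)] = Σ_s Σ_t max(s,t) · P(S=s)P(T=t)
 = 2·0.1617 + 3·0.1715 + 4·0.1568 + 5·0.1683 + 5·0.1785 + 5·0.1632
 = 0.3234 + 0.5145 + 0.6272 + 0.8415 + 0.8925 + 0.816
 = 4.0151

4.0151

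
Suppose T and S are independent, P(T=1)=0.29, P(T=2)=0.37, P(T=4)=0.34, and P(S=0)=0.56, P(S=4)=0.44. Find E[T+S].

4.15

E[T+S] = Σ_t Σ_s (t+s) · P(T=t)P(S=s)
 = 1·0.1624 + 5·0.1276 + 2·0.2072 + 6·0.1628 + 4·0.1904 + 8·0.1496
 = 0.1624 + 0.638 + 0.4144 + 0.9768 + 0.7616 + 1.1968
 = 4.15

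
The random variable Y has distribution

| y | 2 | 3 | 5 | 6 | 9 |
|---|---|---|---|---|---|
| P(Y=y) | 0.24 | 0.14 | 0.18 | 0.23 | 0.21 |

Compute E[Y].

5.07

E[Y] = Σ y·P(Y=y)
 = 2·0.24 + 3·0.14 + 5·0.18 + 6·0.23 + 9·0.21
 = 0.48 + 0.42 + 0.9 + 1.38 + 1.89
 = 5.07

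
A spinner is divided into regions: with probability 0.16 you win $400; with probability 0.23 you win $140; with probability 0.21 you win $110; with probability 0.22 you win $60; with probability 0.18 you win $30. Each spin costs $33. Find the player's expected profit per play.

104.9

E[payout] = 400·0.16 + 140·0.23 + 110·0.21 + 60·0.22 + 30·0.18
 = 64 + 32.2 + 23.1 + 13.2 + 5.4
 = 137.9
Net = 137.9 - 33 = 104.9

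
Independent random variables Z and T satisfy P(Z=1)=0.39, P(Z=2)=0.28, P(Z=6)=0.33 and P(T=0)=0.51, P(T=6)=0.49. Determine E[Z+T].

5.87

E[Z+T] = Σ_z Σ_t (z+t) · P(Z=z)P(T=t)
 = 1·0.1989 + 7·0.1911 + 2·0.1428 + 8·0.1372 + 6·0.1683 + 12·0.1617
 = 0.1989 + 1.3377 + 0.2856 + 1.0976 + 1.0098 + 1.9404
 = 5.87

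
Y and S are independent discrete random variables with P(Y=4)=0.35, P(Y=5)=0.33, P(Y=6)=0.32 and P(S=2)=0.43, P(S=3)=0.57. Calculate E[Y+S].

E[Y+S] = Σ_y Σ_s (y+s) · P(Y=y)P(S=s)
 = 6·0.1505 + 7·0.1995 + 7·0.1419 + 8·0.1881 + 8·0.1376 + 9·0.1824
 = 0.903 + 1.3965 + 0.9933 + 1.5048 + 1.1008 + 1.6416
 = 7.54

7.54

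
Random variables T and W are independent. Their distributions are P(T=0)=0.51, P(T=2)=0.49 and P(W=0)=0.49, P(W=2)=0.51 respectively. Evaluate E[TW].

E[TW] = Σ_t Σ_w tw · P(T=t)P(W=w)
 = 0·0.2499 + 0·0.2601 + 0·0.2401 + 4·0.2499
 = 0 + 0 + 0 + 0.9996
 = 0.9996

0.9996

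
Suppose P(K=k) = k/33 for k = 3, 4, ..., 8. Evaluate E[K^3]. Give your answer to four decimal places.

265.3030

E[K^3] = Σ k^3·P(K=k)
 = 27·1/11 + 64·4/33 + 125·5/33 + 216·2/11 + 343·7/33 + 512·8/33
 = 27/11 + 256/33 + 625/33 + 432/11 + 2401/33 + 4096/33
 = 8755/33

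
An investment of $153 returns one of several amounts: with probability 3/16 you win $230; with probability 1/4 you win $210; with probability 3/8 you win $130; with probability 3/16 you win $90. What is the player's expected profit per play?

E[payout] = 230·3/16 + 210·1/4 + 130·3/8 + 90·3/16
 = 345/8 + 105/2 + 195/4 + 135/8
 = 645/4
Net = 645/4 - 153 = 33/4

8.25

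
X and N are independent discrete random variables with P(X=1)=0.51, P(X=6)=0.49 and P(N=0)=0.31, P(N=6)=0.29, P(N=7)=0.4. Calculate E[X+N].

E[X+N] = Σ_x Σ_n (x+n) · P(X=x)P(N=n)
 = 1·0.1581 + 7·0.1479 + 8·0.204 + 6·0.1519 + 12·0.1421 + 13·0.196
 = 0.1581 + 1.0353 + 1.632 + 0.9114 + 1.7052 + 2.548
 = 7.99

7.99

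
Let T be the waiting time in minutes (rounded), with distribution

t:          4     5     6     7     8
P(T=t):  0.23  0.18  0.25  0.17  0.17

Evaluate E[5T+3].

32.35

E[5T+3] = Σ (5t+3)·P(T=t)
 = 23·0.23 + 28·0.18 + 33·0.25 + 38·0.17 + 43·0.17
 = 5.29 + 5.04 + 8.25 + 6.46 + 7.31
 = 32.35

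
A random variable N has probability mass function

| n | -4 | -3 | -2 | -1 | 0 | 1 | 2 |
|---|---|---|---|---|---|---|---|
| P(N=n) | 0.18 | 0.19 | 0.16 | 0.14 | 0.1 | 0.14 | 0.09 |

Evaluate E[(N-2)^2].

E[(N-2)^2] = Σ (n-2)^2·P(N=n)
 = 36·0.18 + 25·0.19 + 16·0.16 + 9·0.14 + 4·0.1 + 1·0.14 + 0·0.09
 = 6.48 + 4.75 + 2.56 + 1.26 + 0.4 + 0.14 + 0
 = 15.59

15.59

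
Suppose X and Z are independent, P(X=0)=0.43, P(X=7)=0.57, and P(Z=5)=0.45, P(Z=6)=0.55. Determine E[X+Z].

E[X+Z] = Σ_x Σ_z (x+z) · P(X=x)P(Z=z)
 = 5·0.1935 + 6·0.2365 + 12·0.2565 + 13·0.3135
 = 0.9675 + 1.419 + 3.078 + 4.0755
 = 9.54

9.54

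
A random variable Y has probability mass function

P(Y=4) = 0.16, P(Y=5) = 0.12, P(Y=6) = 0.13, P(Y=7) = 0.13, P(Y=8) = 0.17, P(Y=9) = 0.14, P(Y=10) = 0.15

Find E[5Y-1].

34.25

E[5Y-1] = Σ (5y-1)·P(Y=y)
 = 19·0.16 + 24·0.12 + 29·0.13 + 34·0.13 + 39·0.17 + 44·0.14 + 49·0.15
 = 3.04 + 2.88 + 3.77 + 4.42 + 6.63 + 6.16 + 7.35
 = 34.25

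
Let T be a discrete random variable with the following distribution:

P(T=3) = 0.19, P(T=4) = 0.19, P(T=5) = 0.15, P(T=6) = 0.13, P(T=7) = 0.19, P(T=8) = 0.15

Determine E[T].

5.39

E[T] = Σ t·P(T=t)
 = 3·0.19 + 4·0.19 + 5·0.15 + 6·0.13 + 7·0.19 + 8·0.15
 = 0.57 + 0.76 + 0.75 + 0.78 + 1.33 + 1.2
 = 5.39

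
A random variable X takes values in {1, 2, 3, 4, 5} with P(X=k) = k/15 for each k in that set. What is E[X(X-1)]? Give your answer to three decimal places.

11.333

E[X(X-1)] = Σ x(x-1)·P(X=x)
 = 0·1/15 + 2·2/15 + 6·1/5 + 12·4/15 + 20·1/3
 = 0 + 4/15 + 6/5 + 16/5 + 20/3
 = 34/3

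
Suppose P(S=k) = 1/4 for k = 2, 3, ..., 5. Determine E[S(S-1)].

E[S(S-1)] = Σ s(s-1)·P(S=s)
 = 2·1/4 + 6·1/4 + 12·1/4 + 20·1/4
 = 1/2 + 3/2 + 3 + 5
 = 10

10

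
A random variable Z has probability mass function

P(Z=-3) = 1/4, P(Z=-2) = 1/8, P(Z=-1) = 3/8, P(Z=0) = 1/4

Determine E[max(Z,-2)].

E[max(Z,-2)] = Σ max(z,-2)·P(Z=z)
 = (-2)·1/4 + (-2)·1/8 + (-1)·3/8 + 0·1/4
 = (-1/2) + (-1/4) + (-3/8) + 0
 = -9/8

-1.125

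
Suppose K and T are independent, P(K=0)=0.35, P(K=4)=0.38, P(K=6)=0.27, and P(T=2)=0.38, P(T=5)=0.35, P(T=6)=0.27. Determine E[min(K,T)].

2.3463

E[min(K,T)] = Σ_k Σ_t min(k,t) · P(K=k)P(T=t)
 = 0·0.133 + 0·0.1225 + 0·0.0945 + 2·0.1444 + 4·0.133 + 4·0.1026 + 2·0.1026 + 5·0.0945 + 6·0.0729
 = 0 + 0 + 0 + 0.2888 + 0.532 + 0.4104 + 0.2052 + 0.4725 + 0.4374
 = 2.3463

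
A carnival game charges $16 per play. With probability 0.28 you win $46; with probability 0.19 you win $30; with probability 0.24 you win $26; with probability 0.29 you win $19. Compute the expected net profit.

14.33

E[payout] = 46·0.28 + 30·0.19 + 26·0.24 + 19·0.29
 = 12.88 + 5.7 + 6.24 + 5.51
 = 30.33
Net = 30.33 - 16 = 14.33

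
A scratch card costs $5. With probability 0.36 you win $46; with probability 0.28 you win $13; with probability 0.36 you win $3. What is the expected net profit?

16.28

E[payout] = 46·0.36 + 13·0.28 + 3·0.36
 = 16.56 + 3.64 + 1.08
 = 21.28
Net = 21.28 - 5 = 16.28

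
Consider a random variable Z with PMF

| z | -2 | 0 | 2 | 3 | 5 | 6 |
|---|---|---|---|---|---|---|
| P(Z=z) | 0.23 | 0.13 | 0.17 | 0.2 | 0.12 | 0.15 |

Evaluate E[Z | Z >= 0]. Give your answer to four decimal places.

P(Z >= 0) = 0.13 + 0.17 + 0.2 + 0.12 + 0.15 = 0.77.
E[Z | Z >= 0] = [0·0.13 + 2·0.17 + 3·0.2 + 5·0.12 + 6·0.15] / 0.77
 = 2.44 / 0.77
 = 244/77

3.1688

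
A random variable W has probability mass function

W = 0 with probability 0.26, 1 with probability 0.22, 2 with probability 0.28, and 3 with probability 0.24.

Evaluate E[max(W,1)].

E[max(W,1)] = Σ max(w,1)·P(W=w)
 = 1·0.26 + 1·0.22 + 2·0.28 + 3·0.24
 = 0.26 + 0.22 + 0.56 + 0.72
 = 1.76

1.76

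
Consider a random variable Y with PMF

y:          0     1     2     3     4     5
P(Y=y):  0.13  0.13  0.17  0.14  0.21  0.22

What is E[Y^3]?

E[Y^3] = Σ y^3·P(Y=y)
 = 0·0.13 + 1·0.13 + 8·0.17 + 27·0.14 + 64·0.21 + 125·0.22
 = 0 + 0.13 + 1.36 + 3.78 + 13.44 + 27.5
 = 46.21

46.21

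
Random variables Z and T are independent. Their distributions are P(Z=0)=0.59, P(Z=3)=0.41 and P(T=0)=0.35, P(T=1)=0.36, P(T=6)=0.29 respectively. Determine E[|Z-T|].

E[|Z-T|] = Σ_z Σ_t |z-t| · P(Z=z)P(T=t)
 = 0·0.2065 + 1·0.2124 + 6·0.1711 + 3·0.1435 + 2·0.1476 + 3·0.1189
 = 0 + 0.2124 + 1.0266 + 0.4305 + 0.2952 + 0.3567
 = 2.3214

2.3214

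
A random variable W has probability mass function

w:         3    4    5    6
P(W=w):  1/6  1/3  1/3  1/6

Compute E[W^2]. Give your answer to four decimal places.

E[W^2] = Σ w^2·P(W=w)
 = 9·1/6 + 16·1/3 + 25·1/3 + 36·1/6
 = 3/2 + 16/3 + 25/3 + 6
 = 127/6

21.1667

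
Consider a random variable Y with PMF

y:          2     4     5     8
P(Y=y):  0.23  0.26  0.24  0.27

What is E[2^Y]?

E[2^Y] = Σ 2^y·P(Y=y)
 = 4·0.23 + 16·0.26 + 32·0.24 + 256·0.27
 = 0.92 + 4.16 + 7.68 + 69.12
 = 81.88

81.88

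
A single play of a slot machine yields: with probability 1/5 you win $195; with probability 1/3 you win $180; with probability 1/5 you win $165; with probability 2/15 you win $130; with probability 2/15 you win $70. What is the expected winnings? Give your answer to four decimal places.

158.6667

E[payout] = 195·1/5 + 180·1/3 + 165·1/5 + 130·2/15 + 70·2/15
 = 39 + 60 + 33 + 52/3 + 28/3
 = 476/3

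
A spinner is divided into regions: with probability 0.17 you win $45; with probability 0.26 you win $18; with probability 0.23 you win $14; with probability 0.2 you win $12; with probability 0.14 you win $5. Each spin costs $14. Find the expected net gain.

E[payout] = 45·0.17 + 18·0.26 + 14·0.23 + 12·0.2 + 5·0.14
 = 7.65 + 4.68 + 3.22 + 2.4 + 0.7
 = 18.65
Net = 18.65 - 14 = 4.65

4.65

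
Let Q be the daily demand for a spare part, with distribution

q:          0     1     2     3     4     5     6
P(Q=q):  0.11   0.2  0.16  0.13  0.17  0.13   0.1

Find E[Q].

2.84

E[Q] = Σ q·P(Q=q)
 = 0·0.11 + 1·0.2 + 2·0.16 + 3·0.13 + 4·0.17 + 5·0.13 + 6·0.1
 = 0 + 0.2 + 0.32 + 0.39 + 0.68 + 0.65 + 0.6
 = 2.84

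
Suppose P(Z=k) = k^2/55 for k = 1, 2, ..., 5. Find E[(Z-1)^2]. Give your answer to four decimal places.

10.6182

E[(Z-1)^2] = Σ (z-1)^2·P(Z=z)
 = 0·1/55 + 1·4/55 + 4·9/55 + 9·16/55 + 16·5/11
 = 0 + 4/55 + 36/55 + 144/55 + 80/11
 = 584/55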